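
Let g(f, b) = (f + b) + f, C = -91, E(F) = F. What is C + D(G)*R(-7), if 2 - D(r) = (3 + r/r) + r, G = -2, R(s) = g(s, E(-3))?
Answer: -91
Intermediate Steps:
g(f, b) = b + 2*f (g(f, b) = (b + f) + f = b + 2*f)
R(s) = -3 + 2*s
D(r) = -2 - r (D(r) = 2 - ((3 + r/r) + r) = 2 - ((3 + 1) + r) = 2 - (4 + r) = 2 + (-4 - r) = -2 - r)
C + D(G)*R(-7) = -91 + (-2 - 1*(-2))*(-3 + 2*(-7)) = -91 + (-2 + 2)*(-3 - 14) = -91 + 0*(-17) = -91 + 0 = -91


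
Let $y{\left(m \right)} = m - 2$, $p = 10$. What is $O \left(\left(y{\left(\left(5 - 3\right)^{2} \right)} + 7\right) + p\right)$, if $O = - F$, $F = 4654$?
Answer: $-88426$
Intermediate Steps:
$O = -4654$ ($O = \left(-1\right) 4654 = -4654$)
$y{\left(m \right)} = -2 + m$
$O \left(\left(y{\left(\left(5 - 3\right)^{2} \right)} + 7\right) + p\right) = - 4654 \left(\left(\left(-2 + \left(5 - 3\right)^{2}\right) + 7\right) + 10\right) = - 4654 \left(\left(\left(-2 + 2^{2}\right) + 7\right) + 10\right) = - 4654 \left(\left(\left(-2 + 4\right) + 7\right) + 10\right) = - 4654 \left(\left(2 + 7\right) + 10\right) = - 4654 \left(9 + 10\right) = \left(-4654\right) 19 = -88426$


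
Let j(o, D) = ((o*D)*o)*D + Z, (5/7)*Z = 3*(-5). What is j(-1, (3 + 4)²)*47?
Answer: 111860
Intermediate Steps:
Z = -21 (Z = 7*(3*(-5))/5 = (7/5)*(-15) = -21)
j(o, D) = -21 + D²*o² (j(o, D) = ((o*D)*o)*D - 21 = ((D*o)*o)*D - 21 = (D*o²)*D - 21 = D²*o² - 21 = -21 + D²*o²)
j(-1, (3 + 4)²)*47 = (-21 + ((3 + 4)²)²*(-1)²)*47 = (-21 + (7²)²*1)*47 = (-21 + 49²*1)*47 = (-21 + 2401*1)*47 = (-21 + 2401)*47 = 2380*47 = 111860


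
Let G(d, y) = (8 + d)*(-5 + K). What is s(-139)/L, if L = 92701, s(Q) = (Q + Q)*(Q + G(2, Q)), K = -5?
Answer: 66442/92701 ≈ 0.71673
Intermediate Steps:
G(d, y) = -80 - 10*d (G(d, y) = (8 + d)*(-5 - 5) = (8 + d)*(-10) = -80 - 10*d)
s(Q) = 2*Q*(-100 + Q) (s(Q) = (Q + Q)*(Q + (-80 - 10*2)) = (2*Q)*(Q + (-80 - 20)) = (2*Q)*(Q - 100) = (2*Q)*(-100 + Q) = 2*Q*(-100 + Q))
s(-139)/L = (2*(-139)*(-100 - 139))/92701 = (2*(-139)*(-239))*(1/92701) = 66442*(1/92701) = 66442/92701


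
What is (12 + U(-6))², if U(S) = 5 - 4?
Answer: 169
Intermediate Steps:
U(S) = 1
(12 + U(-6))² = (12 + 1)² = 13² = 169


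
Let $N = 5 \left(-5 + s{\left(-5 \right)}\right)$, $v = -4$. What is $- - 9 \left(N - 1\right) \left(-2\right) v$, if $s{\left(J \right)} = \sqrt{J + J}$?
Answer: $-1872 + 360 i \sqrt{10} \approx -1872.0 + 1138.4 i$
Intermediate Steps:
$s{\left(J \right)} = \sqrt{2} \sqrt{J}$ ($s{\left(J \right)} = \sqrt{2 J} = \sqrt{2} \sqrt{J}$)
$N = -25 + 5 i \sqrt{10}$ ($N = 5 \left(-5 + \sqrt{2} \sqrt{-5}\right) = 5 \left(-5 + \sqrt{2} i \sqrt{5}\right) = 5 \left(-5 + i \sqrt{10}\right) = -25 + 5 i \sqrt{10} \approx -25.0 + 15.811 i$)
$- - 9 \left(N - 1\right) \left(-2\right) v = - - 9 \left(\left(-25 + 5 i \sqrt{10}\right) - 1\right) \left(-2\right) \left(-4\right) = - - 9 \left(-26 + 5 i \sqrt{10}\right) \left(-2\right) \left(-4\right) = - - 9 \left(52 - 10 i \sqrt{10}\right) \left(-4\right) = - \left(-468 + 90 i \sqrt{10}\right) \left(-4\right) = - (1872 - 360 i \sqrt{10}) = -1872 + 360 i \sqrt{10}$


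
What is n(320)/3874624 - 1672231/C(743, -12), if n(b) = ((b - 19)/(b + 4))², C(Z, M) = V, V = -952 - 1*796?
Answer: 170041866552675773/177746485183488 ≈ 956.65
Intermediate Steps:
V = -1748 (V = -952 - 796 = -1748)
C(Z, M) = -1748
n(b) = (-19 + b)²/(4 + b)² (n(b) = ((-19 + b)/(4 + b))² = (-19 + b)²/(4 + b)²)
n(320)/3874624 - 1672231/C(743, -12) = ((-19 + 320)²/(4 + 320)²)/3874624 - 1672231/(-1748) = (301²/324²)*(1/3874624) - 1672231*(-1/1748) = (90601*(1/104976))*(1/3874624) + 1672231/1748 = (90601/104976)*(1/3874624) + 1672231/1748 = 90601/406742529024 + 1672231/1748 = 170041866552675773/177746485183488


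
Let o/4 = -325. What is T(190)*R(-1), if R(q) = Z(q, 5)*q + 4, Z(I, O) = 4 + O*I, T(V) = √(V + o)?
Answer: 5*I*√1110 ≈ 166.58*I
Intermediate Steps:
o = -1300 (o = 4*(-325) = -1300)
T(V) = √(-1300 + V) (T(V) = √(V - 1300) = √(-1300 + V))
Z(I, O) = 4 + I*O
R(q) = 4 + q*(4 + 5*q) (R(q) = (4 + q*5)*q + 4 = (4 + 5*q)*q + 4 = q*(4 + 5*q) + 4 = 4 + q*(4 + 5*q))
T(190)*R(-1) = √(-1300 + 190)*(4 - (4 + 5*(-1))) = √(-1110)*(4 - (4 - 5)) = (I*√1110)*(4 - 1*(-1)) = (I*√1110)*(4 + 1) = (I*√1110)*5 = 5*I*√1110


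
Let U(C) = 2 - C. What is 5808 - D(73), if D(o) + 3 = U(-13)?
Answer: 5796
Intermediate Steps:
D(o) = 12 (D(o) = -3 + (2 - 1*(-13)) = -3 + (2 + 13) = -3 + 15 = 12)
5808 - D(73) = 5808 - 1*12 = 5808 - 12 = 5796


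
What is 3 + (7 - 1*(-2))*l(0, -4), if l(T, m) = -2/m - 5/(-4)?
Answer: 75/4 ≈ 18.750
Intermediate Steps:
l(T, m) = 5/4 - 2/m (l(T, m) = -2/m - 5*(-¼) = -2/m + 5/4 = 5/4 - 2/m)
3 + (7 - 1*(-2))*l(0, -4) = 3 + (7 - 1*(-2))*(5/4 - 2/(-4)) = 3 + (7 + 2)*(5/4 - 2*(-¼)) = 3 + 9*(5/4 + ½) = 3 + 9*(7/4) = 3 + 63/4 = 75/4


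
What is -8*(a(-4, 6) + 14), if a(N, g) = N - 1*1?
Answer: -72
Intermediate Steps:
a(N, g) = -1 + N (a(N, g) = N - 1 = -1 + N)
-8*(a(-4, 6) + 14) = -8*((-1 - 4) + 14) = -8*(-5 + 14) = -8*9 = -72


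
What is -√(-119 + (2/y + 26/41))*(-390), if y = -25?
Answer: 78*I*√4977687/41 ≈ 4244.5*I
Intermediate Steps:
-√(-119 + (2/y + 26/41))*(-390) = -√(-119 + (2/(-25) + 26/41))*(-390) = -√(-119 + (2*(-1/25) + 26*(1/41)))*(-390) = -√(-119 + (-2/25 + 26/41))*(-390) = -√(-119 + 568/1025)*(-390) = -√(-121407/1025)*(-390) = -I*√4977687/205*(-390) = 78*I*√4977687/41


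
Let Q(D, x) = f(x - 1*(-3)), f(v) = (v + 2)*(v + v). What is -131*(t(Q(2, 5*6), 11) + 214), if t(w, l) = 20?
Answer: -30654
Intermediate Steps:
f(v) = 2*v*(2 + v) (f(v) = (2 + v)*(2*v) = 2*v*(2 + v))
Q(D, x) = 2*(3 + x)*(5 + x) (Q(D, x) = 2*(x - 1*(-3))*(2 + (x - 1*(-3))) = 2*(x + 3)*(2 + (x + 3)) = 2*(3 + x)*(2 + (3 + x)) = 2*(3 + x)*(5 + x))
-131*(t(Q(2, 5*6), 11) + 214) = -131*(20 + 214) = -131*234 = -30654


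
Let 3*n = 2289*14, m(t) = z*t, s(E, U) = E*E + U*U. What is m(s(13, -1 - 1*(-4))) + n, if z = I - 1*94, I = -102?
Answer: -24206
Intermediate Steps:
z = -196 (z = -102 - 1*94 = -102 - 94 = -196)
s(E, U) = E² + U²
m(t) = -196*t
n = 10682 (n = (2289*14)/3 = (⅓)*32046 = 10682)
m(s(13, -1 - 1*(-4))) + n = -196*(13² + (-1 - 1*(-4))²) + 10682 = -196*(169 + (-1 + 4)²) + 10682 = -196*(169 + 3²) + 10682 = -196*(169 + 9) + 10682 = -196*178 + 10682 = -34888 + 10682 = -24206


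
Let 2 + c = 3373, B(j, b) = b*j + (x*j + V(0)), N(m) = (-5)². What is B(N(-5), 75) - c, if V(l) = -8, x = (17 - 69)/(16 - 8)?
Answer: -3333/2 ≈ -1666.5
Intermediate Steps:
N(m) = 25
x = -13/2 (x = -52/8 = -52*⅛ = -13/2 ≈ -6.5000)
B(j, b) = -8 - 13*j/2 + b*j (B(j, b) = b*j + (-13*j/2 - 8) = b*j + (-8 - 13*j/2) = -8 - 13*j/2 + b*j)
c = 3371 (c = -2 + 3373 = 3371)
B(N(-5), 75) - c = (-8 - 13/2*25 + 75*25) - 1*3371 = (-8 - 325/2 + 1875) - 3371 = 3409/2 - 3371 = -3333/2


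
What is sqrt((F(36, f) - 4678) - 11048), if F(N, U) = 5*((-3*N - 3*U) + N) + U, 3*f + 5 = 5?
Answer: I*sqrt(16086) ≈ 126.83*I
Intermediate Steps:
f = 0 (f = -5/3 + (1/3)*5 = -5/3 + 5/3 = 0)
F(N, U) = -14*U - 10*N (F(N, U) = 5*(-3*U - 2*N) + U = (-15*U - 10*N) + U = -14*U - 10*N)
sqrt((F(36, f) - 4678) - 11048) = sqrt(((-14*0 - 10*36) - 4678) - 11048) = sqrt(((0 - 360) - 4678) - 11048) = sqrt((-360 - 4678) - 11048) = sqrt(-5038 - 11048) = sqrt(-16086) = I*sqrt(16086)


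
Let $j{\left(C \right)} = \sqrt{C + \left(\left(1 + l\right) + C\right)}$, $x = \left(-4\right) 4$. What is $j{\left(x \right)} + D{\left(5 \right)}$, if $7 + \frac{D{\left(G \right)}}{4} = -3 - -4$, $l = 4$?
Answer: $-24 + 3 i \sqrt{3} \approx -24.0 + 5.1962 i$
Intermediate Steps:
$x = -16$
$D{\left(G \right)} = -24$ ($D{\left(G \right)} = -28 + 4 \left(-3 - -4\right) = -28 + 4 \left(-3 + 4\right) = -28 + 4 \cdot 1 = -28 + 4 = -24$)
$j{\left(C \right)} = \sqrt{5 + 2 C}$ ($j{\left(C \right)} = \sqrt{C + \left(\left(1 + 4\right) + C\right)} = \sqrt{C + \left(5 + C\right)} = \sqrt{5 + 2 C}$)
$j{\left(x \right)} + D{\left(5 \right)} = \sqrt{5 + 2 \left(-16\right)} - 24 = \sqrt{5 - 32} - 24 = \sqrt{-27} - 24 = 3 i \sqrt{3} - 24 = -24 + 3 i \sqrt{3}$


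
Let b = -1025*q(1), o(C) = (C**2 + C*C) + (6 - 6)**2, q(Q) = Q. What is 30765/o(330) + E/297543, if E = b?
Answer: 66153077/480036040 ≈ 0.13781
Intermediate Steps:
o(C) = 2*C**2 (o(C) = (C**2 + C**2) + 0**2 = 2*C**2 + 0 = 2*C**2)
b = -1025 (b = -1025*1 = -1025)
E = -1025
30765/o(330) + E/297543 = 30765/((2*330**2)) - 1025/297543 = 30765/((2*108900)) - 1025*1/297543 = 30765/217800 - 1025/297543 = 30765*(1/217800) - 1025/297543 = 2051/14520 - 1025/297543 = 66153077/480036040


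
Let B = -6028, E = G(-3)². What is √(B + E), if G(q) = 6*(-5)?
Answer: 2*I*√1282 ≈ 71.61*I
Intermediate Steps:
G(q) = -30
E = 900 (E = (-30)² = 900)
√(B + E) = √(-6028 + 900) = √(-5128) = 2*I*√1282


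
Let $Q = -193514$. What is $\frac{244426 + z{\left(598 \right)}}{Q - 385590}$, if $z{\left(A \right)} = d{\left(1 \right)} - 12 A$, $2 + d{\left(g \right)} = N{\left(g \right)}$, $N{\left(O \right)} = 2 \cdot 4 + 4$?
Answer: $- \frac{59315}{144776} \approx -0.4097$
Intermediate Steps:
$N{\left(O \right)} = 12$ ($N{\left(O \right)} = 8 + 4 = 12$)
$d{\left(g \right)} = 10$ ($d{\left(g \right)} = -2 + 12 = 10$)
$z{\left(A \right)} = 10 - 12 A$
$\frac{244426 + z{\left(598 \right)}}{Q - 385590} = \frac{244426 + \left(10 - 7176\right)}{-193514 - 385590} = \frac{244426 + \left(10 - 7176\right)}{-579104} = \left(244426 - 7166\right) \left(- \frac{1}{579104}\right) = 237260 \left(- \frac{1}{579104}\right) = - \frac{59315}{144776}$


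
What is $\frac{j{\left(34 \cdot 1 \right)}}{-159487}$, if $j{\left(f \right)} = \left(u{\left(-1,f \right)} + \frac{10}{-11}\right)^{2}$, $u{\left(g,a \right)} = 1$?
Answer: $- \frac{1}{19297927} \approx -5.1819 \cdot 10^{-8}$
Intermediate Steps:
$j{\left(f \right)} = \frac{1}{121}$ ($j{\left(f \right)} = \left(1 + \frac{10}{-11}\right)^{2} = \left(1 + 10 \left(- \frac{1}{11}\right)\right)^{2} = \left(1 - \frac{10}{11}\right)^{2} = \left(\frac{1}{11}\right)^{2} = \frac{1}{121}$)
$\frac{j{\left(34 \cdot 1 \right)}}{-159487} = \frac{1}{121 \left(-159487\right)} = \frac{1}{121} \left(- \frac{1}{159487}\right) = - \frac{1}{19297927}$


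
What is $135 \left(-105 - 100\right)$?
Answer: $-27675$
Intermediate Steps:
$135 \left(-105 - 100\right) = 135 \left(-205\right) = -27675$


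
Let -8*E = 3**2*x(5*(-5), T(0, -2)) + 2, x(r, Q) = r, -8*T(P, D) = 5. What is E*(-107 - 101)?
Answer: -5798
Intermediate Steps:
T(P, D) = -5/8 (T(P, D) = -1/8*5 = -5/8)
E = 223/8 (E = -(3**2*(5*(-5)) + 2)/8 = -(9*(-25) + 2)/8 = -(-225 + 2)/8 = -1/8*(-223) = 223/8 ≈ 27.875)
E*(-107 - 101) = 223*(-107 - 101)/8 = (223/8)*(-208) = -5798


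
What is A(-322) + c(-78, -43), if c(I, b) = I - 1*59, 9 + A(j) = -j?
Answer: 176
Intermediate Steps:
A(j) = -9 - j
c(I, b) = -59 + I (c(I, b) = I - 59 = -59 + I)
A(-322) + c(-78, -43) = (-9 - 1*(-322)) + (-59 - 78) = (-9 + 322) - 137 = 313 - 137 = 176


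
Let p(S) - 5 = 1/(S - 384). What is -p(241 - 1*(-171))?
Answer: -141/28 ≈ -5.0357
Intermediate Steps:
p(S) = 5 + 1/(-384 + S) (p(S) = 5 + 1/(S - 384) = 5 + 1/(-384 + S))
-p(241 - 1*(-171)) = -(-1919 + 5*(241 - 1*(-171)))/(-384 + (241 - 1*(-171))) = -(-1919 + 5*(241 + 171))/(-384 + (241 + 171)) = -(-1919 + 5*412)/(-384 + 412) = -(-1919 + 2060)/28 = -141/28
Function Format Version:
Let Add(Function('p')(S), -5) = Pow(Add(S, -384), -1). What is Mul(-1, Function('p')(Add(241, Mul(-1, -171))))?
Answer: Rational(-141, 28) ≈ -5.0357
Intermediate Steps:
Function('p')(S) = Add(5, Pow(Add(-384, S), -1)) (Function('p')(S) = Add(5, Pow(Add(S, -384), -1)) = Add(5, Pow(Add(-384, S), -1)))
Mul(-1, Function('p')(Add(241, Mul(-1, -171)))) = Mul(-1, Mul(Pow(Add(-384, Add(241, Mul(-1, -171))), -1), Add(-1919, Mul(5, Add(241, Mul(-1, -171)))))) = Mul(-1, Mul(Pow(Add(-384, Add(241, 171)), -1), Add(-1919, Mul(5, Add(241, 171))))) = Mul(-1, Mul(Pow(Add(-384, 412), -1), Add(-1919, Mul(5, 412)))) = Mul(-1, Mul(Pow(28, -1), Add(-1919, 2060))) = Mul(-1, Mul(Rational(1, 28), 141)) = Mul(-1, Rational(141, 28)) = Rational(-141, 28)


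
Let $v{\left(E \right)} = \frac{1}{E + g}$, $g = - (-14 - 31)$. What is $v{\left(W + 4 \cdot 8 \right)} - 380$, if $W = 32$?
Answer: $- \frac{41419}{109} \approx -379.99$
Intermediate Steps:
$g = 45$ ($g = - (-14 - 31) = \left(-1\right) \left(-45\right) = 45$)
$v{\left(E \right)} = \frac{1}{45 + E}$ ($v{\left(E \right)} = \frac{1}{E + 45} = \frac{1}{45 + E}$)
$v{\left(W + 4 \cdot 8 \right)} - 380 = \frac{1}{45 + \left(32 + 4 \cdot 8\right)} - 380 = \frac{1}{45 + \left(32 + 32\right)} - 380 = \frac{1}{45 + 64} - 380 = \frac{1}{109} - 380 = - \frac{41419}{109}$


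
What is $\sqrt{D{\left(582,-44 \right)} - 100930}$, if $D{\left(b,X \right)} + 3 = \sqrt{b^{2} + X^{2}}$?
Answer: $\sqrt{-100933 + 2 \sqrt{85165}} \approx 316.78 i$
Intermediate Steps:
$D{\left(b,X \right)} = -3 + \sqrt{X^{2} + b^{2}}$ ($D{\left(b,X \right)} = -3 + \sqrt{b^{2} + X^{2}} = -3 + \sqrt{X^{2} + b^{2}}$)
$\sqrt{D{\left(582,-44 \right)} - 100930} = \sqrt{\left(-3 + \sqrt{\left(-44\right)^{2} + 582^{2}}\right) - 100930} = \sqrt{\left(-3 + \sqrt{1936 + 338724}\right) - 100930} = \sqrt{\left(-3 + \sqrt{340660}\right) - 100930} = \sqrt{\left(-3 + 2 \sqrt{85165}\right) - 100930} = \sqrt{-100933 + 2 \sqrt{85165}}$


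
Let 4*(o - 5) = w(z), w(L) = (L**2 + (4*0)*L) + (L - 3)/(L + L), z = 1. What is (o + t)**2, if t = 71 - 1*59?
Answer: 289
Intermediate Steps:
t = 12 (t = 71 - 59 = 12)
w(L) = L**2 + (-3 + L)/(2*L) (w(L) = (L**2 + 0*L) + (-3 + L)/((2*L)) = (L**2 + 0) + (-3 + L)*(1/(2*L)) = L**2 + (-3 + L)/(2*L))
o = 5 (o = 5 + ((1/2)*(-3 + 1 + 2*1**3)/1)/4 = 5 + ((1/2)*1*(-3 + 1 + 2*1))/4 = 5 + ((1/2)*1*(-3 + 1 + 2))/4 = 5 + ((1/2)*1*0)/4 = 5 + (1/4)*0 = 5 + 0 = 5)
(o + t)**2 = (5 + 12)**2 = 17**2 = 289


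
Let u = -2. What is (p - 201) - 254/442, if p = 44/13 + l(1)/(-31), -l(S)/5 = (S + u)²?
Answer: -1356695/6851 ≈ -198.03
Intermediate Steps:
l(S) = -5*(-2 + S)² (l(S) = -5*(S - 2)² = -5*(-2 + S)²)
p = 1429/403 (p = 44/13 - 5*(-2 + 1)²/(-31) = 44*(1/13) - 5*(-1)²*(-1/31) = 44/13 - 5*1*(-1/31) = 44/13 - 5*(-1/31) = 44/13 + 5/31 = 1429/403 ≈ 3.5459)
(p - 201) - 254/442 = (1429/403 - 201) - 254/442 = -79574/403 - 254*1/442 = -79574/403 - 127/221 = -1356695/6851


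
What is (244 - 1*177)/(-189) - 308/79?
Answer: -63505/14931 ≈ -4.2532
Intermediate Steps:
(244 - 1*177)/(-189) - 308/79 = (244 - 177)*(-1/189) - 308*1/79 = 67*(-1/189) - 308/79 = -67/189 - 308/79 = -63505/14931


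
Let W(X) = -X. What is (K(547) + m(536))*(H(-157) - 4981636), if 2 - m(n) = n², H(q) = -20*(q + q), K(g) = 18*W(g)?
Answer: 1478377281840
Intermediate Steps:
K(g) = -18*g (K(g) = 18*(-g) = -18*g)
H(q) = -40*q
m(n) = 2 - n²
(K(547) + m(536))*(H(-157) - 4981636) = (-18*547 + (2 - 1*536²))*(-40*(-157) - 4981636) = (-9846 + (2 - 1*287296))*(6280 - 4981636) = (-9846 + (2 - 287296))*(-4975356) = (-9846 - 287294)*(-4975356) = -297140*(-4975356) = 1478377281840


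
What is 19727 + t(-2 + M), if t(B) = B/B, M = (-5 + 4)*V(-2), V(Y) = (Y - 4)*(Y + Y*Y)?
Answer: 19728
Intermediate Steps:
V(Y) = (-4 + Y)*(Y + Y**2)
M = 12 (M = (-5 + 4)*(-2*(-4 + (-2)**2 - 3*(-2))) = -(-2)*(-4 + 4 + 6) = -(-2)*6 = -1*(-12) = 12)
t(B) = 1
19727 + t(-2 + M) = 19727 + 1 = 19728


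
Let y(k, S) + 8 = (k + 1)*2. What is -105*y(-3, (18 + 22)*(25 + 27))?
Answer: 1260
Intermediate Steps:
y(k, S) = -6 + 2*k (y(k, S) = -8 + (k + 1)*2 = -8 + (1 + k)*2 = -8 + (2 + 2*k) = -6 + 2*k)
-105*y(-3, (18 + 22)*(25 + 27)) = -105*(-6 + 2*(-3)) = -105*(-6 - 6) = -105*(-12) = 1260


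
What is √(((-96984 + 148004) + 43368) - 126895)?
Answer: I*√32507 ≈ 180.3*I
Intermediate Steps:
√(((-96984 + 148004) + 43368) - 126895) = √((51020 + 43368) - 126895) = √(94388 - 126895) = √(-32507) = I*√32507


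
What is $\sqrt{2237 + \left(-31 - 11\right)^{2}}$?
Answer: $\sqrt{4001} \approx 63.253$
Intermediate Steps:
$\sqrt{2237 + \left(-31 - 11\right)^{2}} = \sqrt{2237 + \left(-42\right)^{2}} = \sqrt{2237 + 1764} = \sqrt{4001}$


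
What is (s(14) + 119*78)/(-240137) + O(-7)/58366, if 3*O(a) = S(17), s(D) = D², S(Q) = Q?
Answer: -1655496515/42047508426 ≈ -0.039372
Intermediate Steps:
O(a) = 17/3 (O(a) = (⅓)*17 = 17/3)
(s(14) + 119*78)/(-240137) + O(-7)/58366 = (14² + 119*78)/(-240137) + (17/3)/58366 = (196 + 9282)*(-1/240137) + (17/3)*(1/58366) = 9478*(-1/240137) + 17/175098 = -9478/240137 + 17/175098 = -1655496515/42047508426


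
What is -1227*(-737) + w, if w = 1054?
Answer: 905353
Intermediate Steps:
-1227*(-737) + w = -1227*(-737) + 1054 = 904299 + 1054 = 905353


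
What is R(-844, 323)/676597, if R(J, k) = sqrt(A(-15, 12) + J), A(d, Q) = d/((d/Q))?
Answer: 8*I*sqrt(13)/676597 ≈ 4.2632e-5*I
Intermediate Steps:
A(d, Q) = Q (A(d, Q) = d*(Q/d) = Q)
R(J, k) = sqrt(12 + J)
R(-844, 323)/676597 = sqrt(12 - 844)/676597 = sqrt(-832)*(1/676597) = (8*I*sqrt(13))*(1/676597) = 8*I*sqrt(13)/676597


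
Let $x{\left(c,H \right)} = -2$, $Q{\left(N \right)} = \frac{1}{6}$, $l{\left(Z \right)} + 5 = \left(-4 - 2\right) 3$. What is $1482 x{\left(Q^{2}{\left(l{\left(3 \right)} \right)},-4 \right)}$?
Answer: $-2964$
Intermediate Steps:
$l{\left(Z \right)} = -23$ ($l{\left(Z \right)} = -5 + \left(-4 - 2\right) 3 = -5 - 18 = -23$)
$Q{\left(N \right)} = \frac{1}{6}$
$1482 x{\left(Q^{2}{\left(l{\left(3 \right)} \right)},-4 \right)} = 1482 \left(-2\right) = -2964$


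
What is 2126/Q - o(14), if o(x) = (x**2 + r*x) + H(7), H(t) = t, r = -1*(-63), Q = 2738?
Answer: -1484302/1369 ≈ -1084.2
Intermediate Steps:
r = 63
o(x) = 7 + x**2 + 63*x (o(x) = (x**2 + 63*x) + 7 = 7 + x**2 + 63*x)
2126/Q - o(14) = 2126/2738 - (7 + 14**2 + 63*14) = 2126*(1/2738) - (7 + 196 + 882) = 1063/1369 - 1*1085 = 1063/1369 - 1085 = -1484302/1369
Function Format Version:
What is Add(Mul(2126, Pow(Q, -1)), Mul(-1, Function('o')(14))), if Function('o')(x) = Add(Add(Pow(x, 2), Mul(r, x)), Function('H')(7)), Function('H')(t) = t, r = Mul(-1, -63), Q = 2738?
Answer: Rational(-1484302, 1369) ≈ -1084.2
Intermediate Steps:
r = 63
Function('o')(x) = Add(7, Pow(x, 2), Mul(63, x)) (Function('o')(x) = Add(Add(Pow(x, 2), Mul(63, x)), 7) = Add(7, Pow(x, 2), Mul(63, x)))
Add(Mul(2126, Pow(Q, -1)), Mul(-1, Function('o')(14))) = Add(Mul(2126, Pow(2738, -1)), Mul(-1, Add(7, Pow(14, 2), Mul(63, 14)))) = Add(Mul(2126, Rational(1, 2738)), Mul(-1, Add(7, 196, 882))) = Add(Rational(1063, 1369), Mul(-1, 1085)) = Add(Rational(1063, 1369), -1085) = Rational(-1484302, 1369)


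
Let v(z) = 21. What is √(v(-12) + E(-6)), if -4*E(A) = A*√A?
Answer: √(84 + 6*I*√6)/2 ≈ 4.5999 + 0.39938*I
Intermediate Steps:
E(A) = -A^(3/2)/4 (E(A) = -A*√A/4 = -A^(3/2)/4)
√(v(-12) + E(-6)) = √(21 - (-3)*I*√6/2) = √(21 + 3*I*√6/2)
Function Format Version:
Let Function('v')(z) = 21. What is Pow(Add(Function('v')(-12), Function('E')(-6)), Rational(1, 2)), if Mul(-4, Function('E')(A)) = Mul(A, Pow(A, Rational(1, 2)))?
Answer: Mul(Rational(1, 2), Pow(Add(84, Mul(6, I, Pow(6, Rational(1, 2)))), Rational(1, 2))) ≈ Add(4.5999, Mul(0.39938, I))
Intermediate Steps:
Function('E')(A) = Mul(Rational(-1, 4), Pow(A, Rational(3, 2))) (Function('E')(A) = Mul(Rational(-1, 4), Mul(A, Pow(A, Rational(1, 2)))) = Mul(Rational(-1, 4), Pow(A, Rational(3, 2))))
Pow(Add(Function('v')(-12), Function('E')(-6)), Rational(1, 2)) = Pow(Add(21, Mul(Rational(-1, 4), Pow(-6, Rational(3, 2)))), Rational(1, 2)) = Pow(Add(21, Mul(Rational(-1, 4), Mul(-6, I, Pow(6, Rational(1, 2))))), Rational(1, 2)) = Pow(Add(21, Mul(Rational(3, 2), I, Pow(6, Rational(1, 2)))), Rational(1, 2))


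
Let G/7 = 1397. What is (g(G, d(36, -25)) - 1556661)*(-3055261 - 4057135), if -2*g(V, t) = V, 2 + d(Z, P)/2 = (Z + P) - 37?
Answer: 11106365529998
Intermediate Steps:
G = 9779 (G = 7*1397 = 9779)
d(Z, P) = -78 + 2*P + 2*Z (d(Z, P) = -4 + 2*((Z + P) - 37) = -4 + 2*((P + Z) - 37) = -4 + 2*(-37 + P + Z) = -4 + (-74 + 2*P + 2*Z) = -78 + 2*P + 2*Z)
g(V, t) = -V/2
(g(G, d(36, -25)) - 1556661)*(-3055261 - 4057135) = (-1/2*9779 - 1556661)*(-3055261 - 4057135) = (-9779/2 - 1556661)*(-7112396) = -3123101/2*(-7112396) = 11106365529998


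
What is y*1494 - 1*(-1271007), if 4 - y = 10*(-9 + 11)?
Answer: 1247103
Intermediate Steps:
y = -16 (y = 4 - 10*(-9 + 11) = 4 - 10*2 = 4 - 1*20 = 4 - 20 = -16)
y*1494 - 1*(-1271007) = -16*1494 - 1*(-1271007) = -23904 + 1271007 = 1247103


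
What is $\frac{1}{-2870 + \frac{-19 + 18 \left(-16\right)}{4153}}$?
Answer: $- \frac{4153}{11919417} \approx -0.00034842$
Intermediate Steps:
$\frac{1}{-2870 + \frac{-19 + 18 \left(-16\right)}{4153}} = \frac{1}{-2870 + \left(-19 - 288\right) \frac{1}{4153}} = \frac{1}{-2870 - \frac{307}{4153}} = \frac{1}{- \frac{11919417}{4153}} = - \frac{4153}{11919417}$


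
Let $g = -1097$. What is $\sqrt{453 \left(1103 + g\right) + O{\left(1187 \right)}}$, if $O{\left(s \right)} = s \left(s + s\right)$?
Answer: $4 \sqrt{176291} \approx 1679.5$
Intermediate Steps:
$O{\left(s \right)} = 2 s^{2}$ ($O{\left(s \right)} = s 2 s = 2 s^{2}$)
$\sqrt{453 \left(1103 + g\right) + O{\left(1187 \right)}} = \sqrt{453 \left(1103 - 1097\right) + 2 \cdot 1187^{2}} = \sqrt{453 \cdot 6 + 2 \cdot 1408969} = \sqrt{2718 + 2817938} = \sqrt{2820656} = 4 \sqrt{176291}$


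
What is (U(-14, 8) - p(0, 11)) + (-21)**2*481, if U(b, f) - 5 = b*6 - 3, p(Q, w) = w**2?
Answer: 211918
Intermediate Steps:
U(b, f) = 2 + 6*b (U(b, f) = 5 + (b*6 - 3) = 5 + (6*b - 3) = 5 + (-3 + 6*b) = 2 + 6*b)
(U(-14, 8) - p(0, 11)) + (-21)**2*481 = ((2 + 6*(-14)) - 1*11**2) + (-21)**2*481 = ((2 - 84) - 1*121) + 441*481 = (-82 - 121) + 212121 = -203 + 212121 = 211918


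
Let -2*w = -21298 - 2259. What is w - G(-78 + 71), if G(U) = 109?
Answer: 23339/2 ≈ 11670.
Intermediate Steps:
w = 23557/2 (w = -(-21298 - 2259)/2 = -1/2*(-23557) = 23557/2 ≈ 11779.)
w - G(-78 + 71) = 23557/2 - 1*109 = 23557/2 - 109 = 23339/2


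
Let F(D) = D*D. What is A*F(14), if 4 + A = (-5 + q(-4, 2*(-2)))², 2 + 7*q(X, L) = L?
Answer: 5940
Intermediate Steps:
q(X, L) = -2/7 + L/7
F(D) = D²
A = 1485/49 (A = -4 + (-5 + (-2/7 + (2*(-2))/7))² = -4 + (-5 + (-2/7 + (⅐)*(-4)))² = -4 + (-5 + (-2/7 - 4/7))² = -4 + (-5 - 6/7)² = -4 + (-41/7)² = -4 + 1681/49 = 1485/49 ≈ 30.306)
A*F(14) = (1485/49)*14² = (1485/49)*196 = 5940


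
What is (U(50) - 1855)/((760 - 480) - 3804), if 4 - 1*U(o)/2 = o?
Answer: 1947/3524 ≈ 0.55250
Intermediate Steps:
U(o) = 8 - 2*o
(U(50) - 1855)/((760 - 480) - 3804) = ((8 - 2*50) - 1855)/((760 - 480) - 3804) = ((8 - 100) - 1855)/(280 - 3804) = (-92 - 1855)/(-3524) = -1947*(-1/3524) = 1947/3524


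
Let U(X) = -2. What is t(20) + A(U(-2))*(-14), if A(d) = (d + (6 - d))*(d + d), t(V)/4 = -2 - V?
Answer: 248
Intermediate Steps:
t(V) = -8 - 4*V (t(V) = 4*(-2 - V) = -8 - 4*V)
A(d) = 12*d (A(d) = 6*(2*d) = 12*d)
t(20) + A(U(-2))*(-14) = (-8 - 4*20) + (12*(-2))*(-14) = (-8 - 80) - 24*(-14) = -88 + 336 = 248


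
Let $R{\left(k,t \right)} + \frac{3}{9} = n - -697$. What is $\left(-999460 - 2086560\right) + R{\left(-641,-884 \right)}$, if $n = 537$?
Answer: $- \frac{9254359}{3} \approx -3.0848 \cdot 10^{6}$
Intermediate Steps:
$R{\left(k,t \right)} = \frac{3701}{3}$ ($R{\left(k,t \right)} = - \frac{1}{3} + \left(537 - -697\right) = - \frac{1}{3} + \left(537 + 697\right) = - \frac{1}{3} + 1234 = \frac{3701}{3}$)
$\left(-999460 - 2086560\right) + R{\left(-641,-884 \right)} = \left(-999460 - 2086560\right) + \frac{3701}{3} = -3086020 + \frac{3701}{3} = - \frac{9254359}{3}$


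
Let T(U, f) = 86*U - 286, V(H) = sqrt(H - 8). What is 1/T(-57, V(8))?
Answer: -1/5188 ≈ -0.00019275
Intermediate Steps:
V(H) = sqrt(-8 + H)
T(U, f) = -286 + 86*U
1/T(-57, V(8)) = 1/(-286 + 86*(-57)) = 1/(-286 - 4902) = 1/(-5188) = -1/5188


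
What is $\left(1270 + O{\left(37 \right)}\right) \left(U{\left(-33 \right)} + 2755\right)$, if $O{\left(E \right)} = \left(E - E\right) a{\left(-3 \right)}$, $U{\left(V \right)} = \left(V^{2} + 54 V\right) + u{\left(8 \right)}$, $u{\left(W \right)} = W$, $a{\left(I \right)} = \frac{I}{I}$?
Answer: $2628900$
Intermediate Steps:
$a{\left(I \right)} = 1$
$U{\left(V \right)} = 8 + V^{2} + 54 V$ ($U{\left(V \right)} = \left(V^{2} + 54 V\right) + 8 = 8 + V^{2} + 54 V$)
$O{\left(E \right)} = 0$ ($O{\left(E \right)} = \left(E - E\right) 1 = 0 \cdot 1 = 0$)
$\left(1270 + O{\left(37 \right)}\right) \left(U{\left(-33 \right)} + 2755\right) = \left(1270 + 0\right) \left(\left(8 + \left(-33\right)^{2} + 54 \left(-33\right)\right) + 2755\right) = 1270 \left(\left(8 + 1089 - 1782\right) + 2755\right) = 1270 \left(-685 + 2755\right) = 1270 \cdot 2070 = 2628900$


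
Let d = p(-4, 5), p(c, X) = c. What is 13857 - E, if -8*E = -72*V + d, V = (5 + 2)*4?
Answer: 27209/2 ≈ 13605.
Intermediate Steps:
V = 28 (V = 7*4 = 28)
d = -4
E = 505/2 (E = -(-72*28 - 4)/8 = -(-2016 - 4)/8 = -⅛*(-2020) = 505/2 ≈ 252.50)
13857 - E = 13857 - 1*505/2 = 13857 - 505/2 = 27209/2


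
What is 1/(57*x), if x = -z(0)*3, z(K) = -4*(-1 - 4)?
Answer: -1/3420 ≈ -0.00029240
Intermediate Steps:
z(K) = 20 (z(K) = -4*(-5) = 20)
x = -60 (x = -1*20*3 = -20*3 = -60)
1/(57*x) = 1/(57*(-60)) = 1/(-3420) = -1/3420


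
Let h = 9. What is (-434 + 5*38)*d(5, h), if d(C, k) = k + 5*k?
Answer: -13176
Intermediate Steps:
d(C, k) = 6*k
(-434 + 5*38)*d(5, h) = (-434 + 5*38)*(6*9) = (-434 + 190)*54 = -244*54 = -13176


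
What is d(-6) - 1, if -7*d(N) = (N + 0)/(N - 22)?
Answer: -101/98 ≈ -1.0306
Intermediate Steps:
d(N) = -N/(7*(-22 + N)) (d(N) = -(N + 0)/(7*(N - 22)) = -N/(7*(-22 + N)))
d(-6) - 1 = -1*(-6)/(-154 + 7*(-6)) - 1 = -1*(-6)/(-154 - 42) - 1 = -1*(-6)/(-196) - 1 = -1*(-6)*(-1/196) - 1 = -3/98 - 1 = -101/98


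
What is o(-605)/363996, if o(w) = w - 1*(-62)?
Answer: -181/121332 ≈ -0.0014918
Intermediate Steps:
o(w) = 62 + w (o(w) = w + 62 = 62 + w)
o(-605)/363996 = (62 - 605)/363996 = -543*1/363996 = -181/121332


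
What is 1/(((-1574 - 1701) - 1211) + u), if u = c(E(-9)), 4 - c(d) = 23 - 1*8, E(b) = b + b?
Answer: -1/4497 ≈ -0.00022237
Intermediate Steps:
E(b) = 2*b
c(d) = -11 (c(d) = 4 - (23 - 1*8) = 4 - (23 - 8) = 4 - 1*15 = 4 - 15 = -11)
u = -11
1/(((-1574 - 1701) - 1211) + u) = 1/(((-1574 - 1701) - 1211) - 11) = 1/((-3275 - 1211) - 11) = 1/(-4486 - 11) = 1/(-4497) = -1/4497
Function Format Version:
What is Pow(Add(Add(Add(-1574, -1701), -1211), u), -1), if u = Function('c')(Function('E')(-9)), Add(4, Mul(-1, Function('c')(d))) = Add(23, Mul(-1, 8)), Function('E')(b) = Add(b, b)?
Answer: Rational(-1, 4497) ≈ -0.00022237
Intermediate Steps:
Function('E')(b) = Mul(2, b)
Function('c')(d) = -11 (Function('c')(d) = Add(4, Mul(-1, Add(23, Mul(-1, 8)))) = Add(4, Mul(-1, Add(23, -8))) = Add(4, Mul(-1, 15)) = Add(4, -15) = -11)
u = -11
Pow(Add(Add(Add(-1574, -1701), -1211), u), -1) = Pow(Add(Add(Add(-1574, -1701), -1211), -11), -1) = Pow(Add(Add(-3275, -1211), -11), -1) = Pow(Add(-4486, -11), -1) = Pow(-4497, -1) = Rational(-1, 4497)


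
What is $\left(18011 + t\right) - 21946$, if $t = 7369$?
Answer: $3434$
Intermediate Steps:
$\left(18011 + t\right) - 21946 = \left(18011 + 7369\right) - 21946 = 25380 - 21946 = 3434$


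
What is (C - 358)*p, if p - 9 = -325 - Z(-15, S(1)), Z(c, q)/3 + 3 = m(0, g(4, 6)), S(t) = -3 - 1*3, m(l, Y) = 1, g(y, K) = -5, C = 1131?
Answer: -239630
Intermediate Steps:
S(t) = -6 (S(t) = -3 - 3 = -6)
Z(c, q) = -6 (Z(c, q) = -9 + 3*1 = -9 + 3 = -6)
p = -310 (p = 9 + (-325 - 1*(-6)) = 9 + (-325 + 6) = 9 - 319 = -310)
(C - 358)*p = (1131 - 358)*(-310) = 773*(-310) = -239630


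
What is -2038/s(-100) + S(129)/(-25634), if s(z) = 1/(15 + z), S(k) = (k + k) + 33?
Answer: 4440577529/25634 ≈ 1.7323e+5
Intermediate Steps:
S(k) = 33 + 2*k (S(k) = 2*k + 33 = 33 + 2*k)
-2038/s(-100) + S(129)/(-25634) = -2038/(1/(15 - 100)) + (33 + 2*129)/(-25634) = -2038/(1/(-85)) + (33 + 258)*(-1/25634) = -2038/(-1/85) + 291*(-1/25634) = -2038*(-85) - 291/25634 = 173230 - 291/25634 = 4440577529/25634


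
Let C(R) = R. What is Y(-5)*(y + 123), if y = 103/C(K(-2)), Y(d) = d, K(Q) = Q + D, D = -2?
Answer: -1945/4 ≈ -486.25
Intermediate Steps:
K(Q) = -2 + Q (K(Q) = Q - 2 = -2 + Q)
y = -103/4 (y = 103/(-2 - 2) = 103/(-4) = 103*(-¼) = -103/4 ≈ -25.750)
Y(-5)*(y + 123) = -5*(-103/4 + 123) = -5*389/4 = -1945/4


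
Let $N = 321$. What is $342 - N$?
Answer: $21$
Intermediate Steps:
$342 - N = 342 - 321 = 21$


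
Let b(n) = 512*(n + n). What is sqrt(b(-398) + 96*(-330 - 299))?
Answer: 4*I*sqrt(29246) ≈ 684.06*I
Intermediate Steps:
b(n) = 1024*n (b(n) = 512*(2*n) = 1024*n)
sqrt(b(-398) + 96*(-330 - 299)) = sqrt(1024*(-398) + 96*(-330 - 299)) = sqrt(-407552 + 96*(-629)) = sqrt(-407552 - 60384) = sqrt(-467936) = 4*I*sqrt(29246)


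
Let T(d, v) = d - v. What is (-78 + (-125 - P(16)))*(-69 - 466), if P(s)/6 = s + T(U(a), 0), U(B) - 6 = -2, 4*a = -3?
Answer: 172805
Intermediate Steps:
a = -3/4 (a = (1/4)*(-3) = -3/4 ≈ -0.75000)
U(B) = 4 (U(B) = 6 - 2 = 4)
P(s) = 24 + 6*s (P(s) = 6*(s + (4 - 1*0)) = 6*(s + (4 + 0)) = 6*(s + 4) = 6*(4 + s) = 24 + 6*s)
(-78 + (-125 - P(16)))*(-69 - 466) = (-78 + (-125 - (24 + 6*16)))*(-69 - 466) = (-78 + (-125 - (24 + 96)))*(-535) = (-78 + (-125 - 1*120))*(-535) = (-78 + (-125 - 120))*(-535) = (-78 - 245)*(-535) = -323*(-535) = 172805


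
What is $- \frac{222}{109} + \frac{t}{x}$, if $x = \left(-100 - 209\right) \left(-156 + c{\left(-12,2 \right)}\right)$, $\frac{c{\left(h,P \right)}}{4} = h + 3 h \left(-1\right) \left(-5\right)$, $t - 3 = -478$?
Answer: $- \frac{63436327}{31121244} \approx -2.0384$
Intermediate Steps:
$t = -475$ ($t = 3 - 478 = -475$)
$c{\left(h,P \right)} = 64 h$ ($c{\left(h,P \right)} = 4 \left(h + 3 h \left(-1\right) \left(-5\right)\right) = 4 \left(h + 3 - h \left(-5\right)\right) = 4 \left(h + 3 \cdot 5 h\right) = 4 \left(h + 15 h\right) = 4 \cdot 16 h = 64 h$)
$x = 285516$ ($x = \left(-100 - 209\right) \left(-156 + 64 \left(-12\right)\right) = - 309 \left(-156 - 768\right) = \left(-309\right) \left(-924\right) = 285516$)
$- \frac{222}{109} + \frac{t}{x} = - \frac{222}{109} - \frac{475}{285516} = - \frac{63436327}{31121244}$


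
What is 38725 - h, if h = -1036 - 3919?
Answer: 43680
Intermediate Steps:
h = -4955
38725 - h = 38725 - 1*(-4955) = 38725 + 4955 = 43680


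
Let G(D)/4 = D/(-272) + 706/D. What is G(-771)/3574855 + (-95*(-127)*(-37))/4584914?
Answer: -41832247591123937/429658017360038580 ≈ -0.097362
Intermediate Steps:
G(D) = 2824/D - D/68 (G(D) = 4*(D/(-272) + 706/D) = 4*(D*(-1/272) + 706/D) = 4*(-D/272 + 706/D) = 4*(706/D - D/272) = 2824/D - D/68)
G(-771)/3574855 + (-95*(-127)*(-37))/4584914 = (2824/(-771) - 1/68*(-771))/3574855 + (-95*(-127)*(-37))/4584914 = (2824*(-1/771) + 771/68)*(1/3574855) + (12065*(-37))*(1/4584914) = (-2824/771 + 771/68)*(1/3574855) - 446405*1/4584914 = (402409/52428)*(1/3574855) - 446405/4584914 = 402409/187422497940 - 446405/4584914 = -41832247591123937/429658017360038580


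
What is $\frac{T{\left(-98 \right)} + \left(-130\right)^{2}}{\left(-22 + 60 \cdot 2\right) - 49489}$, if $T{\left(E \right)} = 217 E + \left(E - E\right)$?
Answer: $\frac{4366}{49391} \approx 0.088397$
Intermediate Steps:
$T{\left(E \right)} = 217 E$ ($T{\left(E \right)} = 217 E + 0 = 217 E$)
$\frac{T{\left(-98 \right)} + \left(-130\right)^{2}}{\left(-22 + 60 \cdot 2\right) - 49489} = \frac{217 \left(-98\right) + \left(-130\right)^{2}}{\left(-22 + 60 \cdot 2\right) - 49489} = \frac{-21266 + 16900}{\left(-22 + 120\right) - 49489} = - \frac{4366}{98 - 49489} = - \frac{4366}{-49391} = \left(-4366\right) \left(- \frac{1}{49391}\right) = \frac{4366}{49391}$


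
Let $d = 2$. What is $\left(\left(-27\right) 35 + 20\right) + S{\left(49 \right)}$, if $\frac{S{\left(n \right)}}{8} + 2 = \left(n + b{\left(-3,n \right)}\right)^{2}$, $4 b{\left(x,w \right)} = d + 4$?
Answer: $19461$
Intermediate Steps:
$b{\left(x,w \right)} = \frac{3}{2}$ ($b{\left(x,w \right)} = \frac{2 + 4}{4} = \frac{1}{4} \cdot 6 = \frac{3}{2}$)
$S{\left(n \right)} = -16 + 8 \left(\frac{3}{2} + n\right)^{2}$ ($S{\left(n \right)} = -16 + 8 \left(n + \frac{3}{2}\right)^{2} = -16 + 8 \left(\frac{3}{2} + n\right)^{2}$)
$\left(\left(-27\right) 35 + 20\right) + S{\left(49 \right)} = \left(\left(-27\right) 35 + 20\right) - \left(16 - 2 \left(3 + 2 \cdot 49\right)^{2}\right) = \left(-945 + 20\right) - \left(16 - 2 \left(3 + 98\right)^{2}\right) = -925 - \left(16 - 2 \cdot 101^{2}\right) = -925 + \left(-16 + 2 \cdot 10201\right) = -925 + \left(-16 + 20402\right) = -925 + 20386 = 19461$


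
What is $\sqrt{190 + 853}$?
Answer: $\sqrt{1043} \approx 32.296$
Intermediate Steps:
$\sqrt{190 + 853} = \sqrt{1043}$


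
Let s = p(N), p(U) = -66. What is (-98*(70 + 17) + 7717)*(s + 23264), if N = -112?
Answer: -18767182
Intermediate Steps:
s = -66
(-98*(70 + 17) + 7717)*(s + 23264) = (-98*(70 + 17) + 7717)*(-66 + 23264) = (-98*87 + 7717)*23198 = (-8526 + 7717)*23198 = -809*23198 = -18767182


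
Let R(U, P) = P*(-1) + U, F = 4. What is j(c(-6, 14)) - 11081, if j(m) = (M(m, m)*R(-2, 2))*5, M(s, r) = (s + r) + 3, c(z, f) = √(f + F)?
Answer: -11141 - 120*√2 ≈ -11311.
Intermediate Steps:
c(z, f) = √(4 + f) (c(z, f) = √(f + 4) = √(4 + f))
M(s, r) = 3 + r + s (M(s, r) = (r + s) + 3 = 3 + r + s)
R(U, P) = U - P (R(U, P) = -P + U = U - P)
j(m) = -60 - 40*m (j(m) = ((3 + m + m)*(-2 - 1*2))*5 = ((3 + 2*m)*(-2 - 2))*5 = ((3 + 2*m)*(-4))*5 = (-12 - 8*m)*5 = -60 - 40*m)
j(c(-6, 14)) - 11081 = (-60 - 40*√(4 + 14)) - 11081 = (-60 - 120*√2) - 11081 = -11141 - 120*√2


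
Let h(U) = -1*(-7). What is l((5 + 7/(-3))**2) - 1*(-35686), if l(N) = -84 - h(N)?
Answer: 35595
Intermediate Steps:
h(U) = 7
l(N) = -91 (l(N) = -84 - 1*7 = -84 - 7 = -91)
l((5 + 7/(-3))**2) - 1*(-35686) = -91 - 1*(-35686) = -91 + 35686 = 35595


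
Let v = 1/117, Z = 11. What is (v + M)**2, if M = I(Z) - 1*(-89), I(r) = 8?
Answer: 128822500/13689 ≈ 9410.7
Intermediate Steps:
M = 97 (M = 8 - 1*(-89) = 8 + 89 = 97)
v = 1/117 ≈ 0.0085470
(v + M)**2 = (1/117 + 97)**2 = (11350/117)**2 = 128822500/13689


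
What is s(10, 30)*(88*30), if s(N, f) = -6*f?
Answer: -475200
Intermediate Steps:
s(10, 30)*(88*30) = (-6*30)*(88*30) = -180*2640 = -475200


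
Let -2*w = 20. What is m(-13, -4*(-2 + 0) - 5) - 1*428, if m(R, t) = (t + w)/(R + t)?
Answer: -4273/10 ≈ -427.30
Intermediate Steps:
w = -10 (w = -½*20 = -10)
m(R, t) = (-10 + t)/(R + t) (m(R, t) = (t - 10)/(R + t) = (-10 + t)/(R + t))
m(-13, -4*(-2 + 0) - 5) - 1*428 = (-10 + (-4*(-2 + 0) - 5))/(-13 + (-4*(-2 + 0) - 5)) - 1*428 = (-10 + (-4*(-2) - 5))/(-13 + (-4*(-2) - 5)) - 428 = (-10 + (8 - 5))/(-13 + (8 - 5)) - 428 = (-10 + 3)/(-13 + 3) - 428 = -7/(-10) - 428 = -⅒*(-7) - 428 = 7/10 - 428 = -4273/10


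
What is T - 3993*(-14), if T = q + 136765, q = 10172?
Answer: 202839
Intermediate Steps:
T = 146937 (T = 10172 + 136765 = 146937)
T - 3993*(-14) = 146937 - 3993*(-14) = 146937 - 1*(-55902) = 146937 + 55902 = 202839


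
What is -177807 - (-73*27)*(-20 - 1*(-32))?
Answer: -154155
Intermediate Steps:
-177807 - (-73*27)*(-20 - 1*(-32)) = -177807 - (-1971)*(-20 + 32) = -177807 - (-1971)*12 = -177807 - 1*(-23652) = -177807 + 23652 = -154155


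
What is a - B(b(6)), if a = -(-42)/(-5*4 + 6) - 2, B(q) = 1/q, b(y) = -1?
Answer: -4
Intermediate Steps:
a = -5 (a = -(-42)/(-20 + 6) - 2 = -(-42)/(-14) - 2 = -(-42)*(-1)/14 - 2 = -7*3/7 - 2 = -3 - 2 = -5)
a - B(b(6)) = -5 - 1/(-1) = -5 - 1*(-1) = -5 + 1 = -4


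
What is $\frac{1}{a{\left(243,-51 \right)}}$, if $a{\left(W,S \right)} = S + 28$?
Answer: $- \frac{1}{23} \approx -0.043478$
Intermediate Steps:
$a{\left(W,S \right)} = 28 + S$
$\frac{1}{a{\left(243,-51 \right)}} = \frac{1}{28 - 51} = \frac{1}{-23} = - \frac{1}{23}$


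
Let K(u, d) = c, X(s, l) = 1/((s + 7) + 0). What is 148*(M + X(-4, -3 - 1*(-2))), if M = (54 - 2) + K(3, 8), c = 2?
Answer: 24124/3 ≈ 8041.3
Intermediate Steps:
X(s, l) = 1/(7 + s) (X(s, l) = 1/((7 + s) + 0) = 1/(7 + s))
K(u, d) = 2
M = 54 (M = (54 - 2) + 2 = 52 + 2 = 54)
148*(M + X(-4, -3 - 1*(-2))) = 148*(54 + 1/(7 - 4)) = 148*(54 + 1/3) = 148*(163/3) = 24124/3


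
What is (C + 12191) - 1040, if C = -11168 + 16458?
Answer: 16441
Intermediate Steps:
C = 5290
(C + 12191) - 1040 = (5290 + 12191) - 1040 = 17481 - 1040 = 16441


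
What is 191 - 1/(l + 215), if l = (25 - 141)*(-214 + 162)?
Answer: 1193176/6247 ≈ 191.00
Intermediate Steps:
l = 6032 (l = -116*(-52) = 6032)
191 - 1/(l + 215) = 191 - 1/(6032 + 215) = 191 - 1/6247 = 1193176/6247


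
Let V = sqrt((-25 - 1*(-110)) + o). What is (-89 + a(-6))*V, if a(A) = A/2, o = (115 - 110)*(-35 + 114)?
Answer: -368*sqrt(30) ≈ -2015.6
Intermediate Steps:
o = 395 (o = 5*79 = 395)
a(A) = A/2 (a(A) = A*(1/2) = A/2)
V = 4*sqrt(30) (V = sqrt((-25 - 1*(-110)) + 395) = sqrt((-25 + 110) + 395) = sqrt(85 + 395) = sqrt(480) = 4*sqrt(30) ≈ 21.909)
(-89 + a(-6))*V = (-89 + (1/2)*(-6))*(4*sqrt(30)) = (-89 - 3)*(4*sqrt(30)) = -368*sqrt(30)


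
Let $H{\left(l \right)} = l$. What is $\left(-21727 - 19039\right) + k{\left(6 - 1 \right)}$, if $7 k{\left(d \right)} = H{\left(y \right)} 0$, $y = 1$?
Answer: $-40766$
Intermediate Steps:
$k{\left(d \right)} = 0$ ($k{\left(d \right)} = \frac{1 \cdot 0}{7} = \frac{1}{7} \cdot 0 = 0$)
$\left(-21727 - 19039\right) + k{\left(6 - 1 \right)} = \left(-21727 - 19039\right) + 0 = -40766 + 0 = -40766$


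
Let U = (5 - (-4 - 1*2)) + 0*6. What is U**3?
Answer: 1331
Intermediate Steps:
U = 11 (U = (5 - (-4 - 2)) + 0 = (5 - 1*(-6)) + 0 = (5 + 6) + 0 = 11 + 0 = 11)
U**3 = 11**3 = 1331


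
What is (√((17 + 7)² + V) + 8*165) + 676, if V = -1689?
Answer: 1996 + I*√1113 ≈ 1996.0 + 33.362*I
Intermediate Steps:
(√((17 + 7)² + V) + 8*165) + 676 = (√((17 + 7)² - 1689) + 8*165) + 676 = (√(24² - 1689) + 1320) + 676 = (√(576 - 1689) + 1320) + 676 = (√(-1113) + 1320) + 676 = (I*√1113 + 1320) + 676 = (1320 + I*√1113) + 676 = 1996 + I*√1113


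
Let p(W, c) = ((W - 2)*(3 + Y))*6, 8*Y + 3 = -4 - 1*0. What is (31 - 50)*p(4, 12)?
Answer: -969/2 ≈ -484.50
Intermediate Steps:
Y = -7/8 (Y = -3/8 + (-4 - 1*0)/8 = -3/8 + (-4 + 0)/8 = -3/8 + (⅛)*(-4) = -3/8 - ½ = -7/8 ≈ -0.87500)
p(W, c) = -51/2 + 51*W/4 (p(W, c) = ((W - 2)*(3 - 7/8))*6 = ((-2 + W)*(17/8))*6 = (-17/4 + 17*W/8)*6 = -51/2 + 51*W/4)
(31 - 50)*p(4, 12) = (31 - 50)*(-51/2 + (51/4)*4) = -19*(-51/2 + 51) = -19*51/2 = -969/2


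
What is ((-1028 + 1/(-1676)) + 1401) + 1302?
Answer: 2807299/1676 ≈ 1675.0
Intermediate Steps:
((-1028 + 1/(-1676)) + 1401) + 1302 = ((-1028 - 1/1676) + 1401) + 1302 = (-1722929/1676 + 1401) + 1302 = 625147/1676 + 1302 = 2807299/1676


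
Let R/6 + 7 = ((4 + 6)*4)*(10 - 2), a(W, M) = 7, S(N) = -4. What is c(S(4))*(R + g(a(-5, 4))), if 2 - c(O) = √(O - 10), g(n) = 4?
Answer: 3764 - 1882*I*√14 ≈ 3764.0 - 7041.8*I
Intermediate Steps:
c(O) = 2 - √(-10 + O) (c(O) = 2 - √(O - 10) = 2 - √(-10 + O))
R = 1878 (R = -42 + 6*(((4 + 6)*4)*(10 - 2)) = -42 + 6*((10*4)*8) = -42 + 6*(40*8) = -42 + 6*320 = -42 + 1920 = 1878)
c(S(4))*(R + g(a(-5, 4))) = (2 - √(-10 - 4))*(1878 + 4) = (2 - √(-14))*1882 = (2 - I*√14)*1882 = 3764 - 1882*I*√14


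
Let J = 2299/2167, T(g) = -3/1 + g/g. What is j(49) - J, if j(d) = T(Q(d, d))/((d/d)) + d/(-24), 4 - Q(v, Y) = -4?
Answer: -24125/4728 ≈ -5.1026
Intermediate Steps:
Q(v, Y) = 8 (Q(v, Y) = 4 - 1*(-4) = 4 + 4 = 8)
T(g) = -2 (T(g) = -3*1 + 1 = -3 + 1 = -2)
J = 209/197 (J = 2299*(1/2167) = 209/197 ≈ 1.0609)
j(d) = -2 - d/24 (j(d) = -2/(d/d) + d/(-24) = -2/1 + d*(-1/24) = -2*1 - d/24 = -2 - d/24)
j(49) - J = (-2 - 1/24*49) - 1*209/197 = (-2 - 49/24) - 209/197 = -97/24 - 209/197 = -24125/4728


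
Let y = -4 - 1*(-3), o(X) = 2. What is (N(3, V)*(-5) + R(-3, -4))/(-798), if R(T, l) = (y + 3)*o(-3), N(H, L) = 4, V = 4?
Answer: 8/399 ≈ 0.020050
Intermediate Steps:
y = -1 (y = -4 + 3 = -1)
R(T, l) = 4 (R(T, l) = (-1 + 3)*2 = 2*2 = 4)
(N(3, V)*(-5) + R(-3, -4))/(-798) = (4*(-5) + 4)/(-798) = (-20 + 4)*(-1/798) = -16*(-1/798) = 8/399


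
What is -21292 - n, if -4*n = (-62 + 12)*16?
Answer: -21492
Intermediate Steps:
n = 200 (n = -(-62 + 12)*16/4 = -(-25)*16/2 = -¼*(-800) = 200)
-21292 - n = -21292 - 1*200 = -21292 - 200 = -21492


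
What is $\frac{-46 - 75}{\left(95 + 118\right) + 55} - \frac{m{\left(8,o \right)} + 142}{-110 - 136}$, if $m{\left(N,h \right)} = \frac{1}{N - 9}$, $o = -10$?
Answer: $\frac{1337}{10988} \approx 0.12168$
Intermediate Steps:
$m{\left(N,h \right)} = \frac{1}{-9 + N}$
$\frac{-46 - 75}{\left(95 + 118\right) + 55} - \frac{m{\left(8,o \right)} + 142}{-110 - 136} = \frac{-46 - 75}{\left(95 + 118\right) + 55} - \frac{\frac{1}{-9 + 8} + 142}{-110 - 136} = - \frac{121}{213 + 55} - \frac{\frac{1}{-1} + 142}{-246} = - \frac{121}{268} - \left(-1 + 142\right) \left(- \frac{1}{246}\right) = \left(-121\right) \frac{1}{268} - 141 \left(- \frac{1}{246}\right) = - \frac{121}{268} - - \frac{47}{82} = - \frac{121}{268} + \frac{47}{82} = \frac{1337}{10988}$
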